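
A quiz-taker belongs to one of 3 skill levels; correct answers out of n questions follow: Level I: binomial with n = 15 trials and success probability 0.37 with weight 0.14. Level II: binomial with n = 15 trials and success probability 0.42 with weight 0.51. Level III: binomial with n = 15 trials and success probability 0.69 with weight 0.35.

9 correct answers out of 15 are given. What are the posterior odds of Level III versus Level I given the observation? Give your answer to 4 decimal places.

Since P(k|x) ∝ P(Z=k) f_k(x), the posterior odds are P(Z=i) f_i(x) / (P(Z=j) f_j(x)).
Evaluate each component's likelihood at the observed value:
  f_I = C(15,9)·0.37^9·0.63^6 = 5005·0.000129962·0.0625235 = 0.0406689
  f_II = C(15,9)·0.42^9·0.58^6 = 5005·0.000406671·0.0380687 = 0.0774846
  f_III = C(15,9)·0.69^9·0.31^6 = 5005·0.0354521·0.000887504 = 0.157477
0.0551168 / 0.00569365 ≈ 9.6804

9.6804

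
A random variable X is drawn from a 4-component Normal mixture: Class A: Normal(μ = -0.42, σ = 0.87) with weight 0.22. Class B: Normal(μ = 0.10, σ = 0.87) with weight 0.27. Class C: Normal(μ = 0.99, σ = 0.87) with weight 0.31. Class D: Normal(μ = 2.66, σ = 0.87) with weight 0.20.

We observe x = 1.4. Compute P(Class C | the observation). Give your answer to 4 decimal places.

P(component k | x) = π_k·f_k(x) / marginal(x), where marginal(x) = Σ_j π_j·f_j(x).
Evaluate each component's likelihood at the observed value:
  L_A = 0.0514157
  L_B = 0.150157
  L_C = 0.41036
  L_D = 0.160666
Multiply by the mixture weights:
  π_A·L_A = 0.22 × 0.0514157 = 0.0113114
  π_B·L_B = 0.27 × 0.150157 = 0.0405425
  π_C·L_C = 0.31 × 0.41036 = 0.127211
  π_D·L_D = 0.20 × 0.160666 = 0.0321332
Sum: 0.0113114 + 0.0405425 + 0.127211 + 0.0321332 = 0.211199
P(Class C | data) ≈ 0.6023

0.6023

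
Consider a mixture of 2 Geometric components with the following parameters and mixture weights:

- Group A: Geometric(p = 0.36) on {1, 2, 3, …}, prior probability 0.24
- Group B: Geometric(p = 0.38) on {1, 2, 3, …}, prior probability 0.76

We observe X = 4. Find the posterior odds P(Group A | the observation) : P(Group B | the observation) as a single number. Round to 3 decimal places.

0.329

The posterior odds equal the prior odds times the likelihood ratio: (w_i/w_j)·(f_i(x)/f_j(x)).
Evaluate each component's likelihood at the observed value:
  L_A = 0.0943718
  L_B = 0.0905646
Posterior odds = (w_A·L_A) / (w_B·L_B) = (0.24·0.0943718) / (0.76·0.0905646) = 0.0226492 / 0.0688291 ≈ 0.329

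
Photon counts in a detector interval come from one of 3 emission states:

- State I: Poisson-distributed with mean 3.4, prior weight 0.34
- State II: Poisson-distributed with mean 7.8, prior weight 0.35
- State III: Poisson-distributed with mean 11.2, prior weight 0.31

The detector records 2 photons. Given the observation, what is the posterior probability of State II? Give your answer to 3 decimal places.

Posterior ∝ prior × likelihood, so P(k | x) ∝ π_k f_k(x); normalise over all components.
Evaluate each component's likelihood at the observed value:
  f_I = e^(−3.4)·3.4^2/2! = 0.192898
  f_II = e^(−7.8)·7.8^2/2! = 0.0124641
  f_III = e^(−11.2)·11.2^2/2! = 0.000857646
Unnormalised posteriors:
  π_I·f_I = 0.34 × 0.192898 = 0.0655852
  π_II·f_II = 0.35 × 0.0124641 = 0.00436245
  π_III·f_III = 0.31 × 0.000857646 = 0.00026587
Evidence: 0.0655852 + 0.00436245 + 0.00026587 = 0.0702135
P(State II | x) ≈ 0.062

0.062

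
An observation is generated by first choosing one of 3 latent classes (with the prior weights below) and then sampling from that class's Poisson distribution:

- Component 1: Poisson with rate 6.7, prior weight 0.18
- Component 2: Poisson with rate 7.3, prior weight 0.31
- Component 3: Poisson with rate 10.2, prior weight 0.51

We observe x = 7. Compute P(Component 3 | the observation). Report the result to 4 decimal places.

0.3733

Apply Bayes' rule: the posterior for each component is proportional to its prior times its likelihood at x.
Component likelihoods at x = 7:
  f_1 = 0.14802
  f_2 = 0.148074
  f_3 = 0.0847163
Prior × likelihood for each component:
  P(Z=1)·f_1 = 0.18 × 0.14802 = 0.0266436
  P(Z=2)·f_2 = 0.31 × 0.148074 = 0.045903
  P(Z=3)·f_3 = 0.51 × 0.0847163 = 0.0432053
Evidence: 0.0266436 + 0.045903 + 0.0432053 = 0.115752
P(Component 3 | the observation) ≈ 0.3733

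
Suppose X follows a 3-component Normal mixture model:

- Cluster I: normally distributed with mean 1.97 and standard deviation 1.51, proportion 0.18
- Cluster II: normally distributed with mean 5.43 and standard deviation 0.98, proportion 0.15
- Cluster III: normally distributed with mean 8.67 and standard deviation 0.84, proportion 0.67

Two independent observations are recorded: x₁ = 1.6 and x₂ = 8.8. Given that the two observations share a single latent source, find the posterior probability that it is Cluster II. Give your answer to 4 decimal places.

0.0687

By Bayes' theorem, P(k | x) = w_k f_k(x) / Σ_j w_j f_j(x).
Since both observations come from the same component, the likelihood for component k is f_k(x₁)·f_k(x₂).
  L_I = [(1/(1.51·√(2π)))·exp(−(1.6−1.97)²/(2·1.51²)) = 0.264200·exp(-0.03002) = 0.256387] × [9.53424e-06] = 2.44445e-06
  L_II = [(1/(0.98·√(2π)))·exp(−(1.6−5.43)²/(2·0.98²)) = 0.407084·exp(-7.63687) = 0.000196351] × [0.00110123] = 2.16228e-07
  L_III = [(1/(0.84·√(2π)))·exp(−(1.6−8.67)²/(2·0.84²)) = 0.474931·exp(-35.42014) = 1.96725e-16] × [0.469278] = 9.23187e-17
Multiply by the mixture weights:
  w_I·L_I = 0.18 × 2.44445e-06 = 4.40001e-07
  w_II·L_II = 0.15 × 2.16228e-07 = 3.24343e-08
  w_III·L_III = 0.67 × 9.23187e-17 = 6.18535e-17
Normaliser: 4.40001e-07 + 3.24343e-08 + 6.18535e-17 = 4.72435e-07
P(Cluster II | x₁,x₂) ≈ 0.0687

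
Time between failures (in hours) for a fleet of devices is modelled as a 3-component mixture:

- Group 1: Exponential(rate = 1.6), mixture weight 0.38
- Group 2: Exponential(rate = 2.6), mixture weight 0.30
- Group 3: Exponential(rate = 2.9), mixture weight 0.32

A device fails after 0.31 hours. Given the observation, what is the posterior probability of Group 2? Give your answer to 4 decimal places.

0.3178

The responsibility of component k is π_k f_k(x) divided by Σ_j π_j f_j(x).
Exponential densities:
  p_1 = 0.974339
  p_2 = 1.16127
  p_3 = 1.18023
Multiply by the mixture weights:
  π_1·p_1 = 0.38 × 0.974339 = 0.370249
  π_2·p_2 = 0.30 × 1.16127 = 0.34838
  π_3·p_3 = 0.32 × 1.18023 = 0.377674
Sum: 0.370249 + 0.34838 + 0.377674 = 1.0963
P(Group 2 | data) = 0.34838 / 1.0963 ≈ 0.3178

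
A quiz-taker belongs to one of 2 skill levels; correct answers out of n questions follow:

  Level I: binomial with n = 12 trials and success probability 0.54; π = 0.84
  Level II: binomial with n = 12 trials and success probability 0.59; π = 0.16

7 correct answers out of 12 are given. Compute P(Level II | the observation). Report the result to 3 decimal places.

0.166

By Bayes' theorem, P(k | x) = π_k f_k(x) / Σ_j π_j f_j(x).
Evaluate each component's likelihood at the observed value:
  f_I = C(12,7)·0.54^7·0.46^5 = 792·0.0133893·0.0205963 = 0.218409
  f_II = C(12,7)·0.59^7·0.41^5 = 792·0.0248865·0.0115856 = 0.228354
Multiply by the mixture weights:
  π_I·f_I = 0.84 × 0.218409 = 0.183464
  π_II·f_II = 0.16 × 0.228354 = 0.0365366
Marginal: 0.183464 + 0.0365366 = 0.22
P(Level II | x) ≈ 0.166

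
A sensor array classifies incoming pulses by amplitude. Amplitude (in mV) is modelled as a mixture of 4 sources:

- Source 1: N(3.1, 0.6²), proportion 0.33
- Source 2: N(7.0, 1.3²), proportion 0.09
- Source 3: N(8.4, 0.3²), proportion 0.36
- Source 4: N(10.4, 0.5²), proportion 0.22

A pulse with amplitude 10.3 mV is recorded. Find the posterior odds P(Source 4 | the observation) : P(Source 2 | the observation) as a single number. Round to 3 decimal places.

156.213

Only the two components matter; the odds are (P(Z=i) f_i(x)) / (P(Z=j) f_j(x)).
Normal densities:
  p_1 = (1/(0.6·√(2π)))·exp(−(10.3−3.1)²/(2·0.6²)) = 0.664904·exp(-72.00000) = 3.57731e-32
  p_2 = (1/(1.3·√(2π)))·exp(−(10.3−7.0)²/(2·1.3²)) = 0.306879·exp(-3.22189) = 0.0122382
  p_3 = (1/(0.3·√(2π)))·exp(−(10.3−8.4)²/(2·0.3²)) = 1.329808·exp(-20.05556) = 2.59282e-09
  p_4 = (1/(0.5·√(2π)))·exp(−(10.3−10.4)²/(2·0.5²)) = 0.797885·exp(-0.02000) = 0.782085
Odds = (0.22/0.09) × (0.782085/0.0122382) = 2.44444 × 63.9055 ≈ 156.213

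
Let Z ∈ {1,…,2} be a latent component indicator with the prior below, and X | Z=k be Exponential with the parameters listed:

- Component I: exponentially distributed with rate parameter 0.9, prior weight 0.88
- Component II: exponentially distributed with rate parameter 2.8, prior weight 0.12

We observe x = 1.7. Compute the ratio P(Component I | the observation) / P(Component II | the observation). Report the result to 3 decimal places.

Only the two components matter; the odds are (π_i f_i(x)) / (π_j f_j(x)).
Exponential densities:
  f_I = 0.194882
  f_II = 0.0239837
Odds = (0.88/0.12) × (0.194882/0.0239837) = 7.33333 × 8.1256 ≈ 59.588

59.588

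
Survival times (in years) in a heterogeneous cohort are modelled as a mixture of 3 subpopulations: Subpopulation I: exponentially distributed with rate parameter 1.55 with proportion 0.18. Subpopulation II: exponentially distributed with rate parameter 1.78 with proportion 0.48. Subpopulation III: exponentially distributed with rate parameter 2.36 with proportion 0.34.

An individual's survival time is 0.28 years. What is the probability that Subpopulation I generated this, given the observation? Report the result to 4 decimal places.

Apply Bayes' rule: the posterior for each component is proportional to its prior times its likelihood at x.
Evaluate each component's likelihood at the observed value:
  f_I = 1.00426
  f_II = 1.08135
  f_III = 1.21879
Unnormalised posteriors:
  π_I·f_I = 0.18 × 1.00426 = 0.180768
  π_II·f_II = 0.48 × 1.08135 = 0.51905
  π_III·f_III = 0.34 × 1.21879 = 0.41439
Denominator: 0.180768 + 0.51905 + 0.41439 = 1.11421
P(Subpopulation I | x) = 0.180768 / 1.11421 ≈ 0.1622

0.1622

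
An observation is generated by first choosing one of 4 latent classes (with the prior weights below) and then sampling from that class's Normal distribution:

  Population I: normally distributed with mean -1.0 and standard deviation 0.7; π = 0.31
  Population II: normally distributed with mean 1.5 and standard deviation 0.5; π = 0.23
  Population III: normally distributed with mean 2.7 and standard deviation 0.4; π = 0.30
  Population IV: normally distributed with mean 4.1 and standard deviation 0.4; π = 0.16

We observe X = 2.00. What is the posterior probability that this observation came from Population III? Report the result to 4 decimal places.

The responsibility of component k is π_k f_k(x) divided by Σ_j π_j f_j(x).
Component likelihoods at x = 2.00:
  L_I = 5.8532e-05
  L_II = 0.483941
  L_III = 0.215693
  L_IV = 1.03212e-06
Multiply by the mixture weights:
  π_I·L_I = 0.31 × 5.8532e-05 = 1.81449e-05
  π_II·L_II = 0.23 × 0.483941 = 0.111307
  π_III·L_III = 0.30 × 0.215693 = 0.064708
  π_IV·L_IV = 0.16 × 1.03212e-06 = 1.65139e-07
Normaliser: 1.81449e-05 + 0.111307 + 0.064708 + 1.65139e-07 = 0.176033
P(Population III | x) = 0.064708 / 0.176033 ≈ 0.3676

0.3676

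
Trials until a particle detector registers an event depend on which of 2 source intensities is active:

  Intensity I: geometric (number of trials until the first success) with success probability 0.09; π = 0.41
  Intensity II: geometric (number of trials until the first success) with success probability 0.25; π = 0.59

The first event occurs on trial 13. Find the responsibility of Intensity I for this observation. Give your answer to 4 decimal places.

By Bayes' theorem, P(k | x) = π_k f_k(x) / Σ_j π_j f_j(x).
Component likelihoods at x = 13:
  f_I = 0.09·(1−0.09)^12 = 0.09·0.322475 = 0.0290228
  f_II = 0.25·(1−0.25)^12 = 0.25·0.0316764 = 0.00791909
Prior × likelihood for each component:
  π_I·f_I = 0.41 × 0.0290228 = 0.0118993
  π_II·f_II = 0.59 × 0.00791909 = 0.00467226
Normaliser: 0.0118993 + 0.00467226 = 0.0165716
Responsibility of Intensity I: 0.0118993 / 0.0165716 ≈ 0.7181

0.7181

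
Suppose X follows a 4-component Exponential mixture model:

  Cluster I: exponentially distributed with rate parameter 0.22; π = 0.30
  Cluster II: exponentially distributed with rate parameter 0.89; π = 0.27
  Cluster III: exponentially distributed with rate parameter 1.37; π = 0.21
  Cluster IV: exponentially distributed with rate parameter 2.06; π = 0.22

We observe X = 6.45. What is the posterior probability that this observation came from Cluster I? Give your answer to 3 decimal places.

0.951

The responsibility of component k is π_k f_k(x) divided by Σ_j π_j f_j(x).
Evaluate each component's likelihood at the observed value:
  p_I = 0.22·e^(−0.22·6.45) = 0.22·e^(−1.4190) = 0.0532303
  p_II = 0.89·e^(−0.89·6.45) = 0.89·e^(−5.7405) = 0.00285971
  p_III = 1.37·e^(−1.37·6.45) = 1.37·e^(−8.8365) = 0.000199103
  p_IV = 2.06·e^(−2.06·6.45) = 2.06·e^(−13.2870) = 3.49459e-06
Weight by the priors:
  π_I·p_I = 0.30 × 0.0532303 = 0.0159691
  π_II·p_II = 0.27 × 0.00285971 = 0.000772123
  π_III·p_III = 0.21 × 0.000199103 = 4.18116e-05
  π_IV·p_IV = 0.22 × 3.49459e-06 = 7.6881e-07
Evidence: 0.0159691 + 0.000772123 + 4.18116e-05 + 7.6881e-07 = 0.0167838
P(Cluster I | x) ≈ 0.951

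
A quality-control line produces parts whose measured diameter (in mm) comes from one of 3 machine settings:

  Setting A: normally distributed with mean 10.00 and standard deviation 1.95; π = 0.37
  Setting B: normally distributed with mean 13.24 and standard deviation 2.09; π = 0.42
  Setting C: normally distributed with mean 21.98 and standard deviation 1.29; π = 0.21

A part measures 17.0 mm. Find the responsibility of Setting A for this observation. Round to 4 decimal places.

0.0075

Posterior ∝ prior × likelihood, so P(k | x) ∝ π_k f_k(x); normalise over all components.
Evaluate each component's likelihood at the observed value:
  p_A = (1/(1.95·√(2π)))·exp(−(17.0−10.00)²/(2·1.95²)) = 0.204586·exp(-6.44313) = 0.000325582
  p_B = (1/(2.09·√(2π)))·exp(−(17.0−13.24)²/(2·2.09²)) = 0.190881·exp(-1.61828) = 0.0378403
  p_C = (1/(1.29·√(2π)))·exp(−(17.0−21.98)²/(2·1.29²)) = 0.309258·exp(-7.45160) = 0.000179529
Multiply by the mixture weights:
  π_A·p_A = 0.37 × 0.000325582 = 0.000120465
  π_B·p_B = 0.42 × 0.0378403 = 0.0158929
  π_C·p_C = 0.21 × 0.000179529 = 3.7701e-05
Normaliser: 0.000120465 + 0.0158929 + 3.7701e-05 = 0.0160511
P(Setting A | the observation) = 0.000120465 / 0.0160511 ≈ 0.0075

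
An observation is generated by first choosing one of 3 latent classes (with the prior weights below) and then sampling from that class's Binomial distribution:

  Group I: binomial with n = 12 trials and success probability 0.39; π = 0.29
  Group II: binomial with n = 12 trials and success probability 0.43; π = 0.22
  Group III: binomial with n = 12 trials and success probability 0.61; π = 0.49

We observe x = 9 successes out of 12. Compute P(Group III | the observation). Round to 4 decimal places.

Posterior ∝ prior × likelihood, so P(k | x) ∝ P(Z=k) f_k(x); normalise over all components.
Binomial probabilities:
  p_I = 0.010423
  p_II = 0.0204769
  p_III = 0.152611
Multiply by the mixture weights:
  P(Z=I)·p_I = 0.29 × 0.010423 = 0.00302268
  P(Z=II)·p_II = 0.22 × 0.0204769 = 0.00450491
  P(Z=III)·p_III = 0.49 × 0.152611 = 0.0747792
Denominator: 0.00302268 + 0.00450491 + 0.0747792 = 0.0823068
So the posterior for Group III is 0.0747792 / 0.0823068 ≈ 0.9085.

0.9085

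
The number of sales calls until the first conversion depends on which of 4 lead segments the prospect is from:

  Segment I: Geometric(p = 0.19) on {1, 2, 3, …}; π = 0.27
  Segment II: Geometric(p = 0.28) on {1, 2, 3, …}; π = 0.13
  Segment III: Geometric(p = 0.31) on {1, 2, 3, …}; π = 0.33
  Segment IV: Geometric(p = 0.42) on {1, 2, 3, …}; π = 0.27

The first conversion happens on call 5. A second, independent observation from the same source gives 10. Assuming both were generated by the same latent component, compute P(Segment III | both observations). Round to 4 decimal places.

0.2388

Posterior ∝ prior × likelihood, so P(k | x) ∝ π_k f_k(x); normalise over all components.
Since both observations come from the same component, the likelihood for component k is f_k(x₁)·f_k(x₂).
  p_I = [0.0817888] × [0.028518] = 0.00233245
  p_II = [0.0752468] × [0.0145596] = 0.00109557
  p_III = [0.0702681] × [0.0109901] = 0.000772256
  p_IV = [0.0475293] × [0.00311962] = 0.000148273
Prior × likelihood for each component:
  π_I·p_I = 0.27 × 0.00233245 = 0.000629762
  π_II·p_II = 0.13 × 0.00109557 = 0.000142424
  π_III·p_III = 0.33 × 0.000772256 = 0.000254845
  π_IV·p_IV = 0.27 × 0.000148273 = 4.00337e-05
Denominator: 0.000629762 + 0.000142424 + 0.000254845 + 4.00337e-05 = 0.00106706
P(Segment III | data) = 0.000254845 / 0.00106706 ≈ 0.2388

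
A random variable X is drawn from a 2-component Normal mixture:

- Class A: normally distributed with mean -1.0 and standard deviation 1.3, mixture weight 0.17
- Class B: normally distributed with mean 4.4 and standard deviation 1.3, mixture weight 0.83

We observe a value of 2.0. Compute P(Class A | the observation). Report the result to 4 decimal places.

The responsibility of component k is π_k f_k(x) divided by Σ_j π_j f_j(x).
Normal densities:
  f_A = (1/(1.3·√(2π)))·exp(−(2.0−-1.0)²/(2·1.3²)) = 0.306879·exp(-2.66272) = 0.0214073
  f_B = (1/(1.3·√(2π)))·exp(−(2.0−4.4)²/(2·1.3²)) = 0.306879·exp(-1.70414) = 0.05583
Weight by the priors:
  π_A·f_A = 0.17 × 0.0214073 = 0.00363924
  π_B·f_B = 0.83 × 0.05583 = 0.0463389
Sum: 0.00363924 + 0.0463389 = 0.0499781
So the posterior for Class A is 0.00363924 / 0.0499781 ≈ 0.0728.

0.0728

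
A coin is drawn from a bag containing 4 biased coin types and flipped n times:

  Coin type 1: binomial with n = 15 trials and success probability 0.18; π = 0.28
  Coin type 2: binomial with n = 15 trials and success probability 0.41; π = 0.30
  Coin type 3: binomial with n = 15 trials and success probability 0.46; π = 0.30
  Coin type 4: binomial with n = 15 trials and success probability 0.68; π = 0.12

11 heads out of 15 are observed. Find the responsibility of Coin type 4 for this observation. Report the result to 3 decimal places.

0.722

The responsibility of component k is π_k f_k(x) divided by Σ_j π_j f_j(x).
Evaluate each component's likelihood at the observed value:
  p_1 = 3.9663e-06
  p_2 = 0.00910255
  p_3 = 0.0226487
  p_4 = 0.205746
Unnormalised posteriors:
  π_1·p_1 = 0.28 × 3.9663e-06 = 1.11056e-06
  π_2·p_2 = 0.30 × 0.00910255 = 0.00273077
  π_3·p_3 = 0.30 × 0.0226487 = 0.00679462
  π_4·p_4 = 0.12 × 0.205746 = 0.0246895
Marginal: 1.11056e-06 + 0.00273077 + 0.00679462 + 0.0246895 = 0.034216
P(Coin type 4 | the observation) ≈ 0.722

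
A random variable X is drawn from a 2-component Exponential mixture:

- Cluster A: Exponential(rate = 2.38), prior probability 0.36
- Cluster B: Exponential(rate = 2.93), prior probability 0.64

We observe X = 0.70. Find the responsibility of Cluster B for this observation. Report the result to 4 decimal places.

0.5983

By Bayes' theorem, P(k | x) = π_k f_k(x) / Σ_j π_j f_j(x).
Evaluate each component's likelihood at the observed value:
  L_A = 2.38·e^(−2.38·0.70) = 2.38·e^(−1.6660) = 0.449824
  L_B = 2.93·e^(−2.93·0.70) = 2.93·e^(−2.0510) = 0.376816
Multiply by the mixture weights:
  π_A·L_A = 0.36 × 0.449824 = 0.161937
  π_B·L_B = 0.64 × 0.376816 = 0.241162
Denominator: 0.161937 + 0.241162 = 0.403099
P(Cluster B | the observation) ≈ 0.5983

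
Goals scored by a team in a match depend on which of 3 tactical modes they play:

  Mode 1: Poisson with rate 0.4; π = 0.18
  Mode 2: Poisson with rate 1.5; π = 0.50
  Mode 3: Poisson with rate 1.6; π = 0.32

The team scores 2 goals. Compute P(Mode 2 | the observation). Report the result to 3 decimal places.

By Bayes' theorem, P(k | x) = w_k f_k(x) / Σ_j w_j f_j(x).
Evaluate each component's likelihood at the observed value:
  f_1 = 0.0536256
  f_2 = 0.251021
  f_3 = 0.258428
Prior × likelihood for each component:
  w_1·f_1 = 0.18 × 0.0536256 = 0.00965261
  w_2·f_2 = 0.50 × 0.251021 = 0.125511
  w_3·f_3 = 0.32 × 0.258428 = 0.0826968
Sum: 0.00965261 + 0.125511 + 0.0826968 = 0.21786
Responsibility of Mode 2: 0.125511 / 0.21786 ≈ 0.576

0.576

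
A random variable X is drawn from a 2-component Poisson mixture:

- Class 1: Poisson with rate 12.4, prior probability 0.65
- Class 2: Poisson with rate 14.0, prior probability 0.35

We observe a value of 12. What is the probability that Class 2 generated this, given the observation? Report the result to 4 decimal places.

0.3181

By Bayes' theorem, P(k | x) = w_k f_k(x) / Σ_j w_j f_j(x).
Poisson probabilities:
  p_1 = 0.113624
  p_2 = 0.0984185
Prior × likelihood for each component:
  w_1·p_1 = 0.65 × 0.113624 = 0.0738559
  w_2·p_2 = 0.35 × 0.0984185 = 0.0344465
Normaliser: 0.0738559 + 0.0344465 = 0.108302
Responsibility of Class 2: 0.0344465 / 0.108302 ≈ 0.3181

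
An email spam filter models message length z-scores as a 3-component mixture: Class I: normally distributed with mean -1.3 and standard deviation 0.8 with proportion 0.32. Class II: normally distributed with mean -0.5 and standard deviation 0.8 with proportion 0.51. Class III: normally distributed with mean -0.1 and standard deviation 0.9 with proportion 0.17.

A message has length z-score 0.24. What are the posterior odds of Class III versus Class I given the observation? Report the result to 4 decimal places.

Since P(k|x) ∝ π_k f_k(x), the posterior odds are π_i f_i(x) / (π_j f_j(x)).
Component likelihoods at x = 0.24:
  p_I = (1/(0.8·√(2π)))·exp(−(0.24−-1.3)²/(2·0.8²)) = 0.498678·exp(-1.85281) = 0.0781905
  p_II = (1/(0.8·√(2π)))·exp(−(0.24−-0.5)²/(2·0.8²)) = 0.498678·exp(-0.42781) = 0.325105
  p_III = (1/(0.9·√(2π)))·exp(−(0.24−-0.1)²/(2·0.9²)) = 0.443269·exp(-0.07136) = 0.412741
Odds = (0.17/0.32) × (0.412741/0.0781905) = 0.53125 × 5.27866 ≈ 2.8043

2.8043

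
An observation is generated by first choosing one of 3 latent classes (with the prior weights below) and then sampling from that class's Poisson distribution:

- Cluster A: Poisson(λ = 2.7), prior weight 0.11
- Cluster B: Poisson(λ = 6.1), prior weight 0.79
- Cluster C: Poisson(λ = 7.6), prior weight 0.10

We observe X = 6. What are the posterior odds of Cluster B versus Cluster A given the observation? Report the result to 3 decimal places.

Since P(k|x) ∝ P(Z=k) f_k(x), the posterior odds are P(Z=i) f_i(x) / (P(Z=j) f_j(x)).
Component likelihoods at x = 6:
  p_A = 0.0361622
  p_B = 0.160491
  p_C = 0.13394
Odds = (0.79/0.11) × (0.160491/0.0361622) = 7.18182 × 4.43808 ≈ 31.873

31.873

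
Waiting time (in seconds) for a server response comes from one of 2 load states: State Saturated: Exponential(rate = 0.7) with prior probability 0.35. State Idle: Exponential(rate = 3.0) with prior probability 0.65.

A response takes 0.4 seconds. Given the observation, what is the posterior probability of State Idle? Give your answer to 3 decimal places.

Posterior ∝ prior × likelihood, so P(k | x) ∝ π_k f_k(x); normalise over all components.
Evaluate each component's likelihood at the observed value:
  f_Saturated = 0.7·e^(−0.7·0.4) = 0.7·e^(−0.2800) = 0.529049
  f_Idle = 3.0·e^(−3.0·0.4) = 3.0·e^(−1.2000) = 0.903583
Multiply by the mixture weights:
  π_Saturated·f_Saturated = 0.35 × 0.529049 = 0.185167
  π_Idle·f_Idle = 0.65 × 0.903583 = 0.587329
Marginal: 0.185167 + 0.587329 = 0.772496
P(State Idle | data) = 0.587329 / 0.772496 ≈ 0.760

0.760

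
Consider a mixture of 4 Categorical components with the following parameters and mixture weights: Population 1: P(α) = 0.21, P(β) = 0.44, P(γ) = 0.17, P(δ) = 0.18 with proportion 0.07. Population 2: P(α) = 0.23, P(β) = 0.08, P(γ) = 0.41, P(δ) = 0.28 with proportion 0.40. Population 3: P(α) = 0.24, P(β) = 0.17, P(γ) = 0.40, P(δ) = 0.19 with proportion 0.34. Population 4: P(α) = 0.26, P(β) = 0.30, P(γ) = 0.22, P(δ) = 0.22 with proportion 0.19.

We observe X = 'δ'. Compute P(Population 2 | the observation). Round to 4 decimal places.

0.4848

Posterior ∝ prior × likelihood, so P(k | x) ∝ w_k f_k(x); normalise over all components.
Categorical probabilities:
  L_1 = P(δ | comp) = 0.18
  L_2 = P(δ | comp) = 0.28
  L_3 = P(δ | comp) = 0.19
  L_4 = P(δ | comp) = 0.22
Multiply by the mixture weights:
  w_1·L_1 = 0.07 × 0.18 = 0.0126
  w_2·L_2 = 0.40 × 0.28 = 0.112
  w_3·L_3 = 0.34 × 0.19 = 0.0646
  w_4·L_4 = 0.19 × 0.22 = 0.0418
Evidence: 0.0126 + 0.112 + 0.0646 + 0.0418 = 0.231
P(Population 2 | 'δ') = 0.112 / 0.231 ≈ 0.4848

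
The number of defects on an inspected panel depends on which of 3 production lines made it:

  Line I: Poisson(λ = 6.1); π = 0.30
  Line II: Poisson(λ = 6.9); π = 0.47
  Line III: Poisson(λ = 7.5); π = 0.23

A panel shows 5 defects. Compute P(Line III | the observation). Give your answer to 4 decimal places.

0.1874

Posterior ∝ prior × likelihood, so P(k | x) ∝ π_k f_k(x); normalise over all components.
Evaluate each component's likelihood at the observed value:
  f_I = 0.15786
  f_II = 0.131351
  f_III = 0.109375
Unnormalised posteriors:
  π_I·f_I = 0.30 × 0.15786 = 0.0473579
  π_II·f_II = 0.47 × 0.131351 = 0.0617348
  π_III·f_III = 0.23 × 0.109375 = 0.0251562
Denominator: 0.0473579 + 0.0617348 + 0.0251562 = 0.134249
P(Line III | 5 defects) ≈ 0.1874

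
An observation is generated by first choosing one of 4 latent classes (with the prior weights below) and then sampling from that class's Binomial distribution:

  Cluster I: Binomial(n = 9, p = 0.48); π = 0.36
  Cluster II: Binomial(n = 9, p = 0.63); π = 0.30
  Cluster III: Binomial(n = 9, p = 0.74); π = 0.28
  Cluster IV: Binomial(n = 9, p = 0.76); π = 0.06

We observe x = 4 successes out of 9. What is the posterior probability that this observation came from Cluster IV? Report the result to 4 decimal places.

P(component k | x) = π_k·f_k(x) / marginal(x), where marginal(x) = Σ_j π_j·f_j(x).
Component likelihoods at x = 4 successes out of 9:
  f_I = 0.254303
  f_II = 0.137639
  f_III = 0.0448915
  f_IV = 0.033472
Multiply by the mixture weights:
  π_I·f_I = 0.36 × 0.254303 = 0.0915492
  π_II·f_II = 0.30 × 0.137639 = 0.0412917
  π_III·f_III = 0.28 × 0.0448915 = 0.0125696
  π_IV·f_IV = 0.06 × 0.033472 = 0.00200832
Denominator: 0.0915492 + 0.0412917 + 0.0125696 + 0.00200832 = 0.147419
So the posterior for Cluster IV is 0.00200832 / 0.147419 ≈ 0.0136.

0.0136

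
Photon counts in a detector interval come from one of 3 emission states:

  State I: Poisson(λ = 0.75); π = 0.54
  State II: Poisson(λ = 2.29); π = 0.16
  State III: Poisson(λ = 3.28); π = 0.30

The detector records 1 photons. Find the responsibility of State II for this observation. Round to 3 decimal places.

Posterior ∝ prior × likelihood, so P(k | x) ∝ π_k f_k(x); normalise over all components.
Evaluate each component's likelihood at the observed value:
  f_I = 0.354275
  f_II = 0.2319
  f_III = 0.123421
Prior × likelihood for each component:
  π_I·f_I = 0.54 × 0.354275 = 0.191308
  π_II·f_II = 0.16 × 0.2319 = 0.037104
  π_III·f_III = 0.30 × 0.123421 = 0.0370262
Evidence: 0.191308 + 0.037104 + 0.0370262 = 0.265439
P(State II | data) ≈ 0.140

0.140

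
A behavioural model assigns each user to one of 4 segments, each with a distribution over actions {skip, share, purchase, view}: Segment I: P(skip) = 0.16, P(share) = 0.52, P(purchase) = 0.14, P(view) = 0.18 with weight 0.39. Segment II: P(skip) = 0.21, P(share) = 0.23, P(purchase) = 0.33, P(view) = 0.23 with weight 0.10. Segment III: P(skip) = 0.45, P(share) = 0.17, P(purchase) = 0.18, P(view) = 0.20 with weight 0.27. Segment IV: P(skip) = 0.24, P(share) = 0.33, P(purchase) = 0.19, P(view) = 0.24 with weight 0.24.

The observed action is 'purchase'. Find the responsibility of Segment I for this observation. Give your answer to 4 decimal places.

0.3003

The responsibility of component k is P(Z=k) f_k(x) divided by Σ_j P(Z=j) f_j(x).
Component likelihoods at x = 'purchase':
  p_I = P(purchase | comp) = 0.14
  p_II = P(purchase | comp) = 0.33
  p_III = P(purchase | comp) = 0.18
  p_IV = P(purchase | comp) = 0.19
Unnormalised posteriors:
  P(Z=I)·p_I = 0.39 × 0.14 = 0.0546
  P(Z=II)·p_II = 0.10 × 0.33 = 0.033
  P(Z=III)·p_III = 0.27 × 0.18 = 0.0486
  P(Z=IV)·p_IV = 0.24 × 0.19 = 0.0456
Sum: 0.0546 + 0.033 + 0.0486 + 0.0456 = 0.1818
Responsibility of Segment I: 0.0546 / 0.1818 ≈ 0.3003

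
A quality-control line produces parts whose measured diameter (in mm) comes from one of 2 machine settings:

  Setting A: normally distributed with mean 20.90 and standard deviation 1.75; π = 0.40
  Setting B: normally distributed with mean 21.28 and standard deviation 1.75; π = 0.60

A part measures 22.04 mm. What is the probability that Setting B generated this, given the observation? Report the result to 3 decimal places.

0.628

Posterior ∝ prior × likelihood, so P(k | x) ∝ w_k f_k(x); normalise over all components.
Component likelihoods at x = 22.04 mm:
  p_A = (1/(1.75·√(2π)))·exp(−(22.04−20.90)²/(2·1.75²)) = 0.227967·exp(-0.21218) = 0.184384
  p_B = (1/(1.75·√(2π)))·exp(−(22.04−21.28)²/(2·1.75²)) = 0.227967·exp(-0.09430) = 0.207452
Weight by the priors:
  w_A·p_A = 0.40 × 0.184384 = 0.0737537
  w_B·p_B = 0.60 × 0.207452 = 0.124471
Evidence: 0.0737537 + 0.124471 = 0.198225
P(Setting B | x) ≈ 0.628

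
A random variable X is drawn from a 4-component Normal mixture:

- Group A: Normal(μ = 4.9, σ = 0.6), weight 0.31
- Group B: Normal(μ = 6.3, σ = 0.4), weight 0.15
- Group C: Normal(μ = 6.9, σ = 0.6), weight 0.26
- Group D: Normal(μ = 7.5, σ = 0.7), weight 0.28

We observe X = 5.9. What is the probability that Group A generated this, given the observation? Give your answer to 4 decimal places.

The responsibility of component k is π_k f_k(x) divided by Σ_j π_j f_j(x).
Evaluate each component's likelihood at the observed value:
  f_A = (1/(0.6·√(2π)))·exp(−(5.9−4.9)²/(2·0.6²)) = 0.664904·exp(-1.38889) = 0.165795
  f_B = (1/(0.4·√(2π)))·exp(−(5.9−6.3)²/(2·0.4²)) = 0.997356·exp(-0.50000) = 0.604927
  f_C = (1/(0.6·√(2π)))·exp(−(5.9−6.9)²/(2·0.6²)) = 0.664904·exp(-1.38889) = 0.165795
  f_D = (1/(0.7·√(2π)))·exp(−(5.9−7.5)²/(2·0.7²)) = 0.569918·exp(-2.61224) = 0.0418147
Weight by the priors:
  π_A·f_A = 0.31 × 0.165795 = 0.0513965
  π_B·f_B = 0.15 × 0.604927 = 0.090739
  π_C·f_C = 0.26 × 0.165795 = 0.0431068
  π_D·f_D = 0.28 × 0.0418147 = 0.0117081
Sum: 0.0513965 + 0.090739 + 0.0431068 + 0.0117081 = 0.19695
P(Group A | data) = 0.0513965 / 0.19695 ≈ 0.2610

0.2610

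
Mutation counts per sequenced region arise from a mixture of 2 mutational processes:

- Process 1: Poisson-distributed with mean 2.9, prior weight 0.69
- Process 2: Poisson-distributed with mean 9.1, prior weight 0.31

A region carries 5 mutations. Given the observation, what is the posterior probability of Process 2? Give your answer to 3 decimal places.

The responsibility of component k is w_k f_k(x) divided by Σ_j w_j f_j(x).
Evaluate each component's likelihood at the observed value:
  L_1 = e^(−2.9)·2.9^5/5! = 0.0940491
  L_2 = e^(−9.1)·9.1^5/5! = 0.0580692
Weight by the priors:
  w_1·L_1 = 0.69 × 0.0940491 = 0.0648939
  w_2·L_2 = 0.31 × 0.0580692 = 0.0180015
Normaliser: 0.0648939 + 0.0180015 = 0.0828953
P(Process 2 | 5 mutations) ≈ 0.217

0.217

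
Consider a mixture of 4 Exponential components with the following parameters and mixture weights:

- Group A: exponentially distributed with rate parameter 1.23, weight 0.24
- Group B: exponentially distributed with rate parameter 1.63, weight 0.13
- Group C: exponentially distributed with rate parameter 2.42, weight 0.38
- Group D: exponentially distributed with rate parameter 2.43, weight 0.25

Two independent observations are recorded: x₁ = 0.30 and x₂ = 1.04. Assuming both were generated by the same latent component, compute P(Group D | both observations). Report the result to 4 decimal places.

0.2253

Apply Bayes' rule: the posterior for each component is proportional to its prior times its likelihood at x.
Since both observations come from the same component, the likelihood for component k is f_k(x₁)·f_k(x₂).
  p_A = [1.23·e^(−1.23·0.30) = 1.23·e^(−0.3690) = 0.850453] × [0.34226] = 0.291076
  p_B = [1.63·e^(−1.63·0.30) = 1.63·e^(−0.4890) = 0.99958] × [0.299207] = 0.299081
  p_C = [2.42·e^(−2.42·0.30) = 2.42·e^(−0.7260) = 1.17089] × [0.195336] = 0.228718
  p_D = [2.43·e^(−2.43·0.30) = 2.43·e^(−0.7290) = 1.17221] × [0.194114] = 0.227543
Unnormalised posteriors:
  π_A·p_A = 0.24 × 0.291076 = 0.0698582
  π_B·p_B = 0.13 × 0.299081 = 0.0388806
  π_C·p_C = 0.38 × 0.228718 = 0.0869129
  π_D·p_D = 0.25 × 0.227543 = 0.0568857
Sum: 0.0698582 + 0.0388806 + 0.0869129 + 0.0568857 = 0.252537
P(Group D | x₁,x₂) ≈ 0.2253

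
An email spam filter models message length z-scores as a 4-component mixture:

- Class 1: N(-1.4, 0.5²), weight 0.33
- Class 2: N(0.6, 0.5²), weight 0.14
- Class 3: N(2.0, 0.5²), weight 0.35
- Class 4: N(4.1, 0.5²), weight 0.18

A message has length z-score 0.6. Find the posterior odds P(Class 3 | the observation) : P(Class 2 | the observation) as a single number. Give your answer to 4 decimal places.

Since P(k|x) ∝ w_k f_k(x), the posterior odds are w_i f_i(x) / (w_j f_j(x)).
Normal densities:
  L_1 = (1/(0.5·√(2π)))·exp(−(0.6−-1.4)²/(2·0.5²)) = 0.797885·exp(-8.00000) = 0.00026766
  L_2 = (1/(0.5·√(2π)))·exp(−(0.6−0.6)²/(2·0.5²)) = 0.797885·exp(-0.00000) = 0.797885
  L_3 = (1/(0.5·√(2π)))·exp(−(0.6−2.0)²/(2·0.5²)) = 0.797885·exp(-3.92000) = 0.0158309
  L_4 = (1/(0.5·√(2π)))·exp(−(0.6−4.1)²/(2·0.5²)) = 0.797885·exp(-24.50000) = 1.82694e-11
Posterior odds = (w_3·L_3) / (w_2·L_2) = (0.35·0.0158309) / (0.14·0.797885) = 0.00554082 / 0.111704 ≈ 0.0496

0.0496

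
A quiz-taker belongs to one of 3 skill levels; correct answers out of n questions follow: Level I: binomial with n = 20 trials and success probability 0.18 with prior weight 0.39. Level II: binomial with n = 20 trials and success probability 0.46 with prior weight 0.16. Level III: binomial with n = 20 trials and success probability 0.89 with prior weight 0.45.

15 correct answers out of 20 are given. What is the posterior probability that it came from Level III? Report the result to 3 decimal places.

0.952

The responsibility of component k is w_k f_k(x) divided by Σ_j w_j f_j(x).
Component likelihoods at x = 15 correct answers out of 20:
  L_I = C(20,15)·0.18^15·0.82^5 = 15504·6.74664e-12·0.37074 = 3.87794e-08
  L_II = C(20,15)·0.46^15·0.54^5 = 15504·8.7371e-06·0.0459165 = 0.00621985
  L_III = C(20,15)·0.89^15·0.11^5 = 15504·0.174121·1.61051e-05 = 0.0434768
Unnormalised posteriors:
  w_I·L_I = 0.39 × 3.87794e-08 = 1.51239e-08
  w_II·L_II = 0.16 × 0.00621985 = 0.000995176
  w_III·L_III = 0.45 × 0.0434768 = 0.0195645
Denominator: 1.51239e-08 + 0.000995176 + 0.0195645 = 0.0205597
So the posterior for Level III is 0.0195645 / 0.0205597 ≈ 0.952.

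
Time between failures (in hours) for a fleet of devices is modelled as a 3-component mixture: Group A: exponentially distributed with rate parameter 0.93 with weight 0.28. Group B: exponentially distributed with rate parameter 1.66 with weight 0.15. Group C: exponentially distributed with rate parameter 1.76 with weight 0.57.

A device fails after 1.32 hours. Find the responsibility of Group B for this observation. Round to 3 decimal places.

P(component k | x) = w_k·f_k(x) / marginal(x), where marginal(x) = Σ_j w_j·f_j(x).
Evaluate each component's likelihood at the observed value:
  L_A = 0.93·e^(−0.93·1.32) = 0.93·e^(−1.2276) = 0.272485
  L_B = 1.66·e^(−1.66·1.32) = 1.66·e^(−2.1912) = 0.185559
  L_C = 1.76·e^(−1.76·1.32) = 1.76·e^(−2.3232) = 0.172409
Multiply by the mixture weights:
  w_A·L_A = 0.28 × 0.272485 = 0.0762959
  w_B·L_B = 0.15 × 0.185559 = 0.0278338
  w_C·L_C = 0.57 × 0.172409 = 0.0982731
Marginal: 0.0762959 + 0.0278338 + 0.0982731 = 0.202403
P(Group B | x) = 0.0278338 / 0.202403 ≈ 0.138

0.138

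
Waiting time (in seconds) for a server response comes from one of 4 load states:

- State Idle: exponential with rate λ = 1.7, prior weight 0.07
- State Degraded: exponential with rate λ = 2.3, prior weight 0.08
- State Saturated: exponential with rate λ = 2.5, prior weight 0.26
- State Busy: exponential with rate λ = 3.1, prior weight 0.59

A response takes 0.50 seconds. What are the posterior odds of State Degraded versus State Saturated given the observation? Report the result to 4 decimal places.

Only the two components matter; the odds are (π_i f_i(x)) / (π_j f_j(x)).
Evaluate each component's likelihood at the observed value:
  p_Idle = 0.726605
  p_Degraded = 0.728265
  p_Saturated = 0.716262
  p_Busy = 0.657969
Odds = (0.08/0.26) × (0.728265/0.716262) = 0.307692 × 1.01676 ≈ 0.3128

0.3128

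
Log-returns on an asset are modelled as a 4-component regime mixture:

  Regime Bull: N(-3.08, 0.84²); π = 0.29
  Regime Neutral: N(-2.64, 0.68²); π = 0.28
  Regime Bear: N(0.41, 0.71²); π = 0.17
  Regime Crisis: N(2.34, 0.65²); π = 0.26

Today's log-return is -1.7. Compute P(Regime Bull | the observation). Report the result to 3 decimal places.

P(component k | x) = π_k·f_k(x) / marginal(x), where marginal(x) = Σ_j π_j·f_j(x).
Component likelihoods at x = -1.7:
  p_Bull = (1/(0.84·√(2π)))·exp(−(-1.7−-3.08)²/(2·0.84²)) = 0.474931·exp(-1.34949) = 0.123184
  p_Neutral = (1/(0.68·√(2π)))·exp(−(-1.7−-2.64)²/(2·0.68²)) = 0.586680·exp(-0.95545) = 0.22566
  p_Bear = (1/(0.71·√(2π)))·exp(−(-1.7−0.41)²/(2·0.71²)) = 0.561891·exp(-4.41589) = 0.00678977
  p_Crisis = (1/(0.65·√(2π)))·exp(−(-1.7−2.34)²/(2·0.65²)) = 0.613757·exp(-19.31550) = 2.50831e-09
Prior × likelihood for each component:
  π_Bull·p_Bull = 0.29 × 0.123184 = 0.0357234
  π_Neutral·p_Neutral = 0.28 × 0.22566 = 0.0631848
  π_Bear·p_Bear = 0.17 × 0.00678977 = 0.00115426
  π_Crisis·p_Crisis = 0.26 × 2.50831e-09 = 6.52159e-10
Marginal: 0.0357234 + 0.0631848 + 0.00115426 + 6.52159e-10 = 0.100062
So the posterior for Regime Bull is 0.0357234 / 0.100062 ≈ 0.357.

0.357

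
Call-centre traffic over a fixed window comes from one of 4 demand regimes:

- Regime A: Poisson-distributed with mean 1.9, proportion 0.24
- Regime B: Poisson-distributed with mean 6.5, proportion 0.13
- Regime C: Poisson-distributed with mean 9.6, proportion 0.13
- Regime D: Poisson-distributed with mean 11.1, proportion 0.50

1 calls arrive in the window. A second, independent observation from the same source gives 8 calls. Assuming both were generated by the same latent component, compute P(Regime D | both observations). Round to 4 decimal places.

0.0343

Apply Bayes' rule: the posterior for each component is proportional to its prior times its likelihood at x.
Since both observations come from the same component, the likelihood for component k is f_k(x₁)·f_k(x₂).
  p_A = [0.28418] × [0.000630012] = 0.000179037
  p_B = [0.00977235] × [0.118815] = 0.0011611
  p_C = [0.000650196] × [0.121178] = 7.87892e-05
  p_D = [0.000167747] × [0.0863763] = 1.44893e-05
Unnormalised posteriors:
  π_A·p_A = 0.24 × 0.000179037 = 4.29689e-05
  π_B·p_B = 0.13 × 0.0011611 = 0.000150944
  π_C·p_C = 0.13 × 7.87892e-05 = 1.02426e-05
  π_D·p_D = 0.50 × 1.44893e-05 = 7.24467e-06
Sum: 4.29689e-05 + 0.000150944 + 1.02426e-05 + 7.24467e-06 = 0.0002114
Responsibility of Regime D: 7.24467e-06 / 0.0002114 ≈ 0.0343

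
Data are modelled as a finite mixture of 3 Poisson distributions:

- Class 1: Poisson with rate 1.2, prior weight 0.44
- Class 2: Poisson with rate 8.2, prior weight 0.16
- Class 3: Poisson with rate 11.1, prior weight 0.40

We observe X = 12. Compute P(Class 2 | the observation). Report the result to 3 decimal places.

Apply Bayes' rule: the posterior for each component is proportional to its prior times its likelihood at x.
Evaluate each component's likelihood at the observed value:
  f_1 = 5.60641e-09
  f_2 = 0.0529925
  f_3 = 0.110375
Unnormalised posteriors:
  P(Z=1)·f_1 = 0.44 × 5.60641e-09 = 2.46682e-09
  P(Z=2)·f_2 = 0.16 × 0.0529925 = 0.0084788
  P(Z=3)·f_3 = 0.40 × 0.110375 = 0.0441499
Sum: 2.46682e-09 + 0.0084788 + 0.0441499 = 0.0526287
Responsibility of Class 2: 0.0084788 / 0.0526287 ≈ 0.161

0.161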